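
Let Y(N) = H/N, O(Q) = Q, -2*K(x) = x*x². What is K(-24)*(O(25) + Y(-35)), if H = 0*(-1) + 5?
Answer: 1202688/7 ≈ 1.7181e+5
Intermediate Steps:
H = 5 (H = 0 + 5 = 5)
K(x) = -x³/2 (K(x) = -x*x²/2 = -x³/2)
Y(N) = 5/N
K(-24)*(O(25) + Y(-35)) = (-½*(-24)³)*(25 + 5/(-35)) = (-½*(-13824))*(25 + 5*(-1/35)) = 6912*(25 - ⅐) = 6912*(174/7) = 1202688/7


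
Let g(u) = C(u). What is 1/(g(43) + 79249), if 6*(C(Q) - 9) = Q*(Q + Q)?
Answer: 3/239623 ≈ 1.2520e-5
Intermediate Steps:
C(Q) = 9 + Q²/3 (C(Q) = 9 + (Q*(Q + Q))/6 = 9 + (Q*(2*Q))/6 = 9 + (2*Q²)/6 = 9 + Q²/3)
g(u) = 9 + u²/3
1/(g(43) + 79249) = 1/((9 + (⅓)*43²) + 79249) = 1/((9 + (⅓)*1849) + 79249) = 1/((9 + 1849/3) + 79249) = 1/(1876/3 + 79249) = 1/(239623/3) = 3/239623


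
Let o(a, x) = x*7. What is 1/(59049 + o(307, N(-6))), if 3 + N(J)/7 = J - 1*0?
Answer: 1/58608 ≈ 1.7063e-5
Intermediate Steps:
N(J) = -21 + 7*J (N(J) = -21 + 7*(J - 1*0) = -21 + 7*(J + 0) = -21 + 7*J)
o(a, x) = 7*x
1/(59049 + o(307, N(-6))) = 1/(59049 + 7*(-21 + 7*(-6))) = 1/(59049 + 7*(-21 - 42)) = 1/(59049 + 7*(-63)) = 1/(59049 - 441) = 1/58608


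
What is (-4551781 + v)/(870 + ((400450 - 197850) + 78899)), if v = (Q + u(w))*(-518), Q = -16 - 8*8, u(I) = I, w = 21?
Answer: -1507073/94123 ≈ -16.012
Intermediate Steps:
Q = -80 (Q = -16 - 64 = -80)
v = 30562 (v = (-80 + 21)*(-518) = -59*(-518) = 30562)
(-4551781 + v)/(870 + ((400450 - 197850) + 78899)) = (-4551781 + 30562)/(870 + ((400450 - 197850) + 78899)) = -4521219/(870 + (202600 + 78899)) = -4521219/(870 + 281499) = -4521219/282369 = -4521219*1/282369 = -1507073/94123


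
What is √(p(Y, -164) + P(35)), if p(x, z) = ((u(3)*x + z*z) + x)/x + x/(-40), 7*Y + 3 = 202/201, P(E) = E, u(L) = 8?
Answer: I*√12010795821119090730/11284140 ≈ 307.13*I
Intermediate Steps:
Y = -401/1407 (Y = -3/7 + (202/201)/7 = -3/7 + (202*(1/201))/7 = -3/7 + (⅐)*(202/201) = -3/7 + 202/1407 = -401/1407 ≈ -0.28500)
p(x, z) = -x/40 + (z² + 9*x)/x (p(x, z) = ((8*x + z*z) + x)/x + x/(-40) = ((8*x + z²) + x)/x + x*(-1/40) = ((z² + 8*x) + x)/x - x/40 = (z² + 9*x)/x - x/40 = -x/40 + (z² + 9*x)/x)
√(p(Y, -164) + P(35)) = √((9 - 1/40*(-401/1407) + (-164)²/(-401/1407)) + 35) = √((9 + 401/56280 - 1407/401*26896) + 35) = √((9 + 401/56280 - 37842672/401) + 35) = √(-2129582304839/22568280 + 35) = √(-2128792415039/22568280) = I*√12010795821119090730/11284140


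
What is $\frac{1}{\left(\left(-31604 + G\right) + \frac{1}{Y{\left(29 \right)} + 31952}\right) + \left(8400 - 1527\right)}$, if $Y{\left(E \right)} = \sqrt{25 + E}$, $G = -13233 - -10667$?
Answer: $- \frac{27868333002298}{760721885091534763} + \frac{3 \sqrt{6}}{760721885091534763} \approx -3.6634 \cdot 10^{-5}$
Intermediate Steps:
$G = -2566$ ($G = -13233 + 10667 = -2566$)
$\frac{1}{\left(\left(-31604 + G\right) + \frac{1}{Y{\left(29 \right)} + 31952}\right) + \left(8400 - 1527\right)} = \frac{1}{\left(\left(-31604 - 2566\right) + \frac{1}{\sqrt{25 + 29} + 31952}\right) + \left(8400 - 1527\right)} = \frac{1}{\left(-34170 + \frac{1}{\sqrt{54} + 31952}\right) + \left(8400 - 1527\right)} = \frac{1}{\left(-34170 + \frac{1}{3 \sqrt{6} + 31952}\right) + 6873} = \frac{1}{\left(-34170 + \frac{1}{31952 + 3 \sqrt{6}}\right) + 6873} = \frac{1}{-27297 + \frac{1}{31952 + 3 \sqrt{6}}}$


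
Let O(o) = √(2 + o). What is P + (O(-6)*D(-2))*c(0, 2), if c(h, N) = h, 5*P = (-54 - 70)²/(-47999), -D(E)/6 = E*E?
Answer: -15376/239995 ≈ -0.064068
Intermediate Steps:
D(E) = -6*E² (D(E) = -6*E*E = -6*E²)
P = -15376/239995 (P = ((-54 - 70)²/(-47999))/5 = ((-124)²*(-1/47999))/5 = (15376*(-1/47999))/5 = (⅕)*(-15376/47999) = -15376/239995 ≈ -0.064068)
P + (O(-6)*D(-2))*c(0, 2) = -15376/239995 + (√(2 - 6)*(-6*(-2)²))*0 = -15376/239995 + (√(-4)*(-6*4))*0 = -15376/239995 + ((2*I)*(-24))*0 = -15376/239995 - 48*I*0 = -15376/239995 + 0 = -15376/239995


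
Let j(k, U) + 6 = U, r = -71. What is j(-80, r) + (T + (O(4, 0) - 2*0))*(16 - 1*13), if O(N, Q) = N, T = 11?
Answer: -32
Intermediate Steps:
j(k, U) = -6 + U
j(-80, r) + (T + (O(4, 0) - 2*0))*(16 - 1*13) = (-6 - 71) + (11 + (4 - 2*0))*(16 - 1*13) = -77 + (11 + (4 + 0))*(16 - 13) = -77 + (11 + 4)*3 = -77 + 15*3 = -77 + 45 = -32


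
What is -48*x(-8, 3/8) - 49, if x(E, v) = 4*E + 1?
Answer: 1439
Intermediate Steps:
x(E, v) = 1 + 4*E
-48*x(-8, 3/8) - 49 = -48*(1 + 4*(-8)) - 49 = -48*(1 - 32) - 49 = -48*(-31) - 49 = 1488 - 49 = 1439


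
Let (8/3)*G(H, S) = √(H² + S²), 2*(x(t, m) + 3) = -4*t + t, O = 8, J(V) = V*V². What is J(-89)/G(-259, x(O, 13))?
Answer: -2819876*√67306/100959 ≈ -7246.2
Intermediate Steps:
J(V) = V³
x(t, m) = -3 - 3*t/2 (x(t, m) = -3 + (-4*t + t)/2 = -3 + (-3*t)/2 = -3 - 3*t/2)
G(H, S) = 3*√(H² + S²)/8
J(-89)/G(-259, x(O, 13)) = (-89)³/((3*√((-259)² + (-3 - 3/2*8)²)/8)) = -704969*8/(3*√(67081 + (-3 - 12)²)) = -704969*8/(3*√(67081 + (-15)²)) = -704969*8/(3*√(67081 + 225)) = -704969*4*√67306/100959 = -2819876*√67306/100959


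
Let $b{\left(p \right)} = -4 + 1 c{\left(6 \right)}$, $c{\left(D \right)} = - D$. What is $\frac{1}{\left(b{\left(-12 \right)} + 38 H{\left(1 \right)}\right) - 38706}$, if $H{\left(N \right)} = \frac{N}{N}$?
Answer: $- \frac{1}{38678} \approx -2.5855 \cdot 10^{-5}$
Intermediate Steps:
$H{\left(N \right)} = 1$
$b{\left(p \right)} = -10$ ($b{\left(p \right)} = -4 + 1 \left(\left(-1\right) 6\right) = -4 + 1 \left(-6\right) = -4 - 6 = -10$)
$\frac{1}{\left(b{\left(-12 \right)} + 38 H{\left(1 \right)}\right) - 38706} = \frac{1}{\left(-10 + 38 \cdot 1\right) - 38706} = \frac{1}{\left(-10 + 38\right) - 38706} = \frac{1}{28 - 38706} = \frac{1}{-38678} = - \frac{1}{38678}$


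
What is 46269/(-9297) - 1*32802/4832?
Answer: -29362889/2495728 ≈ -11.765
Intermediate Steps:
46269/(-9297) - 1*32802/4832 = 46269*(-1/9297) - 32802*1/4832 = -5141/1033 - 16401/2416 = -29362889/2495728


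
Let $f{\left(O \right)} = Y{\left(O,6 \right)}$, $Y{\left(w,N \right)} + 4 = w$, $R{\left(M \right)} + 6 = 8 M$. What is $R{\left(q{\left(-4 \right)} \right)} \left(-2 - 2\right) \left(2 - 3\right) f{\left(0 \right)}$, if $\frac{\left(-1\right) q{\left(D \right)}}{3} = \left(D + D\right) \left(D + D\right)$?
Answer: $24672$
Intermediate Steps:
$q{\left(D \right)} = - 12 D^{2}$ ($q{\left(D \right)} = - 3 \left(D + D\right) \left(D + D\right) = - 3 \cdot 2 D 2 D = - 3 \cdot 4 D^{2} = - 12 D^{2}$)
$R{\left(M \right)} = -6 + 8 M$
$Y{\left(w,N \right)} = -4 + w$
$f{\left(O \right)} = -4 + O$
$R{\left(q{\left(-4 \right)} \right)} \left(-2 - 2\right) \left(2 - 3\right) f{\left(0 \right)} = \left(-6 + 8 \left(- 12 \left(-4\right)^{2}\right)\right) \left(-2 - 2\right) \left(2 - 3\right) \left(-4 + 0\right) = \left(-6 + 8 \left(\left(-12\right) 16\right)\right) \left(-2 - 2\right) \left(2 - 3\right) \left(-4\right) = \left(-6 + 8 \left(-192\right)\right) \left(-4\right) \left(-1\right) \left(-4\right) = \left(-6 - 1536\right) 4 \left(-4\right) = \left(-1542\right) \left(-16\right) = 24672$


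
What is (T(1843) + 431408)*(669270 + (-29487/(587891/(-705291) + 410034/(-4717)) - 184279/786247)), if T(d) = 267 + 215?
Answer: 6035197383558070152651152660/20868880352931457 ≈ 2.8920e+11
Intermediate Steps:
T(d) = 482
(T(1843) + 431408)*(669270 + (-29487/(587891/(-705291) + 410034/(-4717)) - 184279/786247)) = (482 + 431408)*(669270 + (-29487/(587891/(-705291) + 410034/(-4717)) - 184279/786247)) = 431890*(669270 + (-29487/(587891*(-1/705291) + 410034*(-1/4717)) - 184279*1/786247)) = 431890*(669270 + (-29487/(-587891/705291 - 410034/4717) - 184279/786247)) = 431890*(669270 + (-29487/(-291966371741/3326857647) - 184279/786247)) = 431890*(669270 + (-29487*(-3326857647/291966371741) - 184279/786247)) = 431890*(669270 + (98099051437089/291966371741 - 184279/786247)) = 431890*(669270 + 7006934693112623204/20868880352931457) = 431890*(13973922488499548849594/20868880352931457) = 6035197383558070152651152660/20868880352931457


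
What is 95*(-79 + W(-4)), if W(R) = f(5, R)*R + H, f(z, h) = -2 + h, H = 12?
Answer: -4085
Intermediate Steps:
W(R) = 12 + R*(-2 + R) (W(R) = (-2 + R)*R + 12 = R*(-2 + R) + 12 = 12 + R*(-2 + R))
95*(-79 + W(-4)) = 95*(-79 + (12 - 4*(-2 - 4))) = 95*(-79 + (12 - 4*(-6))) = 95*(-79 + (12 + 24)) = 95*(-79 + 36) = 95*(-43) = -4085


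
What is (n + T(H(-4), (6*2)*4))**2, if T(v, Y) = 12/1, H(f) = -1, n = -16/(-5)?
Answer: 5776/25 ≈ 231.04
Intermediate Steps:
n = 16/5 (n = -16*(-1/5) = 16/5 ≈ 3.2000)
T(v, Y) = 12 (T(v, Y) = 12*1 = 12)
(n + T(H(-4), (6*2)*4))**2 = (16/5 + 12)**2 = (76/5)**2 = 5776/25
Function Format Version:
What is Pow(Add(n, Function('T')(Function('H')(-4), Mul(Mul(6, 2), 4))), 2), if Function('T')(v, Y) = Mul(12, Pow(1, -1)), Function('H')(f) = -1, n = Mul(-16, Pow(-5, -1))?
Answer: Rational(5776, 25) ≈ 231.04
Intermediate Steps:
n = Rational(16, 5) (n = Mul(-16, Rational(-1, 5)) = Rational(16, 5) ≈ 3.2000)
Function('T')(v, Y) = 12 (Function('T')(v, Y) = Mul(12, 1) = 12)
Pow(Add(n, Function('T')(Function('H')(-4), Mul(Mul(6, 2), 4))), 2) = Pow(Add(Rational(16, 5), 12), 2) = Pow(Rational(76, 5), 2) = Rational(5776, 25)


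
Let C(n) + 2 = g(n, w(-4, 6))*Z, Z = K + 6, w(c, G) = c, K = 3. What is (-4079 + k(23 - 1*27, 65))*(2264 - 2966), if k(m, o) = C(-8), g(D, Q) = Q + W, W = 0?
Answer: 2890134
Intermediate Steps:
g(D, Q) = Q (g(D, Q) = Q + 0 = Q)
Z = 9 (Z = 3 + 6 = 9)
C(n) = -38 (C(n) = -2 - 4*9 = -2 - 36 = -38)
k(m, o) = -38
(-4079 + k(23 - 1*27, 65))*(2264 - 2966) = (-4079 - 38)*(2264 - 2966) = -4117*(-702) = 2890134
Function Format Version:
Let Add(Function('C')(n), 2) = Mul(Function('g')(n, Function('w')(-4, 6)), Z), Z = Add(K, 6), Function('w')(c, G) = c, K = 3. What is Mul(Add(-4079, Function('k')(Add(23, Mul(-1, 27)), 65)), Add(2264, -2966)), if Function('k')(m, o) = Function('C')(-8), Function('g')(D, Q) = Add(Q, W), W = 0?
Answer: 2890134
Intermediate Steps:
Function('g')(D, Q) = Q (Function('g')(D, Q) = Add(Q, 0) = Q)
Z = 9 (Z = Add(3, 6) = 9)
Function('C')(n) = -38 (Function('C')(n) = Add(-2, Mul(-4, 9)) = Add(-2, -36) = -38)
Function('k')(m, o) = -38
Mul(Add(-4079, Function('k')(Add(23, Mul(-1, 27)), 65)), Add(2264, -2966)) = Mul(Add(-4079, -38), Add(2264, -2966)) = Mul(-4117, -702) = 2890134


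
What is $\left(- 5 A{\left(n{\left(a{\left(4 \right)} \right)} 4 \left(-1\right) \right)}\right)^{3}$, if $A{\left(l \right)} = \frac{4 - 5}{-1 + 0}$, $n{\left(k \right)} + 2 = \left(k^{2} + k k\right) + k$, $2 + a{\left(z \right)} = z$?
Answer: $-125$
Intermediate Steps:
$a{\left(z \right)} = -2 + z$
$n{\left(k \right)} = -2 + k + 2 k^{2}$ ($n{\left(k \right)} = -2 + \left(\left(k^{2} + k k\right) + k\right) = -2 + \left(\left(k^{2} + k^{2}\right) + k\right) = -2 + \left(2 k^{2} + k\right) = -2 + \left(k + 2 k^{2}\right) = -2 + k + 2 k^{2}$)
$A{\left(l \right)} = 1$ ($A{\left(l \right)} = - \frac{1}{-1} = \left(-1\right) \left(-1\right) = 1$)
$\left(- 5 A{\left(n{\left(a{\left(4 \right)} \right)} 4 \left(-1\right) \right)}\right)^{3} = \left(\left(-5\right) 1\right)^{3} = \left(-5\right)^{3} = -125$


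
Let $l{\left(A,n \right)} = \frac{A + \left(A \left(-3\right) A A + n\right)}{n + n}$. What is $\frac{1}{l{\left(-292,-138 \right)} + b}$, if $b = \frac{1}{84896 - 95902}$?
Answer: $- \frac{379707}{102755914910} \approx -3.6952 \cdot 10^{-6}$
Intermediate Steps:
$b = - \frac{1}{11006}$ ($b = \frac{1}{-11006} = - \frac{1}{11006} \approx -9.0859 \cdot 10^{-5}$)
$l{\left(A,n \right)} = \frac{A + n - 3 A^{3}}{2 n}$ ($l{\left(A,n \right)} = \frac{A + \left(- 3 A A A + n\right)}{2 n} = \left(A + \left(- 3 A^{2} A + n\right)\right) \frac{1}{2 n} = \left(A - \left(- n + 3 A^{3}\right)\right) \frac{1}{2 n} = \left(A + n - 3 A^{3}\right) \frac{1}{2 n} = \frac{A + n - 3 A^{3}}{2 n}$)
$\frac{1}{l{\left(-292,-138 \right)} + b} = \frac{1}{\frac{-292 - 138 - 3 \left(-292\right)^{3}}{2 \left(-138\right)} - \frac{1}{11006}} = \frac{1}{\frac{1}{2} \left(- \frac{1}{138}\right) \left(-292 - 138 - -74691264\right) - \frac{1}{11006}} = \frac{1}{\frac{1}{2} \left(- \frac{1}{138}\right) \left(-292 - 138 + 74691264\right) - \frac{1}{11006}} = \frac{1}{\frac{1}{2} \left(- \frac{1}{138}\right) 74690834 - \frac{1}{11006}} = \frac{1}{- \frac{37345417}{138} - \frac{1}{11006}} = \frac{1}{- \frac{102755914910}{379707}} = - \frac{379707}{102755914910}$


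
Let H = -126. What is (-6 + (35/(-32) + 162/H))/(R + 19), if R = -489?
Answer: 1877/105280 ≈ 0.017829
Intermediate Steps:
(-6 + (35/(-32) + 162/H))/(R + 19) = (-6 + (35/(-32) + 162/(-126)))/(-489 + 19) = (-6 + (35*(-1/32) + 162*(-1/126)))/(-470) = (-6 + (-35/32 - 9/7))*(-1/470) = (-6 - 533/224)*(-1/470) = -1877/224*(-1/470) = 1877/105280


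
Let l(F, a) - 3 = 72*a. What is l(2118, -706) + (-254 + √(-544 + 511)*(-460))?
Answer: -51083 - 460*I*√33 ≈ -51083.0 - 2642.5*I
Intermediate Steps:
l(F, a) = 3 + 72*a
l(2118, -706) + (-254 + √(-544 + 511)*(-460)) = (3 + 72*(-706)) + (-254 + √(-544 + 511)*(-460)) = (3 - 50832) + (-254 + √(-33)*(-460)) = -50829 + (-254 + (I*√33)*(-460)) = -50829 + (-254 - 460*I*√33) = -51083 - 460*I*√33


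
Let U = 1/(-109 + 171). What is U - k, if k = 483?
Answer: -29945/62 ≈ -482.98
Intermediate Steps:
U = 1/62 ≈ 0.016129
U - k = 1/62 - 1*483 = 1/62 - 483 = -29945/62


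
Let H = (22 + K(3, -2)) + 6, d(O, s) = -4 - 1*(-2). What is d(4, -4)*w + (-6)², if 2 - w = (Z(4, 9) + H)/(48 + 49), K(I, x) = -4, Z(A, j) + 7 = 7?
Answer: 3152/97 ≈ 32.495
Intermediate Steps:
d(O, s) = -2 (d(O, s) = -4 + 2 = -2)
Z(A, j) = 0 (Z(A, j) = -7 + 7 = 0)
H = 24 (H = (22 - 4) + 6 = 18 + 6 = 24)
w = 170/97 (w = 2 - (0 + 24)/(48 + 49) = 2 - 24/97 = 170/97 ≈ 1.7526)
d(4, -4)*w + (-6)² = -2*170/97 + (-6)² = -340/97 + 36 = 3152/97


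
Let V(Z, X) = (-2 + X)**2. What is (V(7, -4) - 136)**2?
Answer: 10000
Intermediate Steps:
(V(7, -4) - 136)**2 = ((-2 - 4)**2 - 136)**2 = ((-6)**2 - 136)**2 = (36 - 136)**2 = (-100)**2 = 10000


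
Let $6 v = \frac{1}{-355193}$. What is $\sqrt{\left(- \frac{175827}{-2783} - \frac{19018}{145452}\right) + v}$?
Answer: $\frac{2 \sqrt{318160474049456512125897}}{142074713649} \approx 7.9403$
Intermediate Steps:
$v = - \frac{1}{2131158}$ ($v = \frac{1}{6 \left(-355193\right)} = \frac{1}{6} \left(- \frac{1}{355193}\right) = - \frac{1}{2131158} \approx -4.6923 \cdot 10^{-7}$)
$\sqrt{\left(- \frac{175827}{-2783} - \frac{19018}{145452}\right) + v} = \sqrt{\left(- \frac{175827}{-2783} - \frac{19018}{145452}\right) - \frac{1}{2131158}} = \sqrt{\left(\left(-175827\right) \left(- \frac{1}{2783}\right) - \frac{9509}{72726}\right) - \frac{1}{2131158}} = \sqrt{\left(\frac{175827}{2783} - \frac{9509}{72726}\right) - \frac{1}{2131158}} = \sqrt{\frac{554814385}{8799846} - \frac{1}{2131158}} = \sqrt{\frac{98533092192332}{1562821850139}} = \frac{2 \sqrt{318160474049456512125897}}{142074713649}$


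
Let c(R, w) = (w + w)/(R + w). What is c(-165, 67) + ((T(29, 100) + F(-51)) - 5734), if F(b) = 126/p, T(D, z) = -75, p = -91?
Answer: -3702086/637 ≈ -5811.8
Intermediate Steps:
F(b) = -18/13 (F(b) = 126/(-91) = 126*(-1/91) = -18/13)
c(R, w) = 2*w/(R + w) (c(R, w) = (2*w)/(R + w) = 2*w/(R + w))
c(-165, 67) + ((T(29, 100) + F(-51)) - 5734) = 2*67/(-165 + 67) + ((-75 - 18/13) - 5734) = 2*67/(-98) + (-993/13 - 5734) = 2*67*(-1/98) - 75535/13 = -67/49 - 75535/13 = -3702086/637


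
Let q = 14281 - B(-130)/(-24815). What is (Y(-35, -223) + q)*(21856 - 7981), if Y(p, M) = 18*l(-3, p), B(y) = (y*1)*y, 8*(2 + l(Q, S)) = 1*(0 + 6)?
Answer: 1963820755125/9926 ≈ 1.9785e+8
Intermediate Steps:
l(Q, S) = -5/4 (l(Q, S) = -2 + (1*(0 + 6))/8 = -2 + (1*6)/8 = -2 + (⅛)*6 = -2 + ¾ = -5/4)
B(y) = y² (B(y) = y*y = y²)
q = 70879983/4963 (q = 14281 - (-130)²/(-24815) = 14281 - 16900*(-1)/24815 = 14281 - 1*(-3380/4963) = 14281 + 3380/4963 = 70879983/4963 ≈ 14282.)
Y(p, M) = -45/2 (Y(p, M) = 18*(-5/4) = -45/2)
(Y(-35, -223) + q)*(21856 - 7981) = (-45/2 + 70879983/4963)*(21856 - 7981) = (141536631/9926)*13875 = 1963820755125/9926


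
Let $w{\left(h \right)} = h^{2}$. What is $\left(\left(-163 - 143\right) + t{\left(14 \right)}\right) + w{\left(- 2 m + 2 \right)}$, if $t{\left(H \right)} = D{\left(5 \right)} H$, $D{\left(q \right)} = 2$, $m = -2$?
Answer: $-242$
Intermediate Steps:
$t{\left(H \right)} = 2 H$
$\left(\left(-163 - 143\right) + t{\left(14 \right)}\right) + w{\left(- 2 m + 2 \right)} = \left(\left(-163 - 143\right) + 2 \cdot 14\right) + \left(\left(-2\right) \left(-2\right) + 2\right)^{2} = \left(-306 + 28\right) + \left(4 + 2\right)^{2} = -278 + 6^{2} = -278 + 36 = -242$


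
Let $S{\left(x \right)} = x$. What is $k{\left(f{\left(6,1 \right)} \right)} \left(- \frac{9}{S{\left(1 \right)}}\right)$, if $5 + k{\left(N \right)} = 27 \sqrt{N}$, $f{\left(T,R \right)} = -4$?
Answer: $45 - 486 i \approx 45.0 - 486.0 i$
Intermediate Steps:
$k{\left(N \right)} = -5 + 27 \sqrt{N}$
$k{\left(f{\left(6,1 \right)} \right)} \left(- \frac{9}{S{\left(1 \right)}}\right) = \left(-5 + 27 \sqrt{-4}\right) \left(- \frac{9}{1}\right) = \left(-5 + 27 \cdot 2 i\right) \left(\left(-9\right) 1\right) = \left(-5 + 54 i\right) \left(-9\right) = 45 - 486 i$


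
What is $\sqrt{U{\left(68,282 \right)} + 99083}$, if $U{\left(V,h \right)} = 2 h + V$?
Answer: $7 \sqrt{2035} \approx 315.78$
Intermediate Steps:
$U{\left(V,h \right)} = V + 2 h$
$\sqrt{U{\left(68,282 \right)} + 99083} = \sqrt{\left(68 + 2 \cdot 282\right) + 99083} = \sqrt{\left(68 + 564\right) + 99083} = \sqrt{632 + 99083} = \sqrt{99715} = 7 \sqrt{2035}$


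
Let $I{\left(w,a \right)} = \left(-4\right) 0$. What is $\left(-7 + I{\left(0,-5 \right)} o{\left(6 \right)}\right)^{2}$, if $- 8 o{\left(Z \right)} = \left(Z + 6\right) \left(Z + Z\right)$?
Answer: $49$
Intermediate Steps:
$I{\left(w,a \right)} = 0$
$o{\left(Z \right)} = - \frac{Z \left(6 + Z\right)}{4}$ ($o{\left(Z \right)} = - \frac{\left(Z + 6\right) \left(Z + Z\right)}{8} = - \frac{\left(6 + Z\right) 2 Z}{8} = - \frac{2 Z \left(6 + Z\right)}{8} = - \frac{Z \left(6 + Z\right)}{4}$)
$\left(-7 + I{\left(0,-5 \right)} o{\left(6 \right)}\right)^{2} = \left(-7 + 0 \left(\left(- \frac{1}{4}\right) 6 \left(6 + 6\right)\right)\right)^{2} = \left(-7 + 0 \left(\left(- \frac{1}{4}\right) 6 \cdot 12\right)\right)^{2} = \left(-7 + 0 \left(-18\right)\right)^{2} = \left(-7 + 0\right)^{2} = \left(-7\right)^{2} = 49$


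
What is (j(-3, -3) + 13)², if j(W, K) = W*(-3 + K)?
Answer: 961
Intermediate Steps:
(j(-3, -3) + 13)² = (-3*(-3 - 3) + 13)² = (-3*(-6) + 13)² = (18 + 13)² = 31² = 961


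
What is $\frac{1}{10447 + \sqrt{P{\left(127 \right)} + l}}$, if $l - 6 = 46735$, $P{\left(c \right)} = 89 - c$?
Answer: $\frac{10447}{109093106} - \frac{\sqrt{46703}}{109093106} \approx 9.3781 \cdot 10^{-5}$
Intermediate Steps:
$l = 46741$ ($l = 6 + 46735 = 46741$)
$\frac{1}{10447 + \sqrt{P{\left(127 \right)} + l}} = \frac{1}{10447 + \sqrt{\left(89 - 127\right) + 46741}} = \frac{1}{10447 + \sqrt{-38 + 46741}} = \frac{1}{10447 + \sqrt{46703}}$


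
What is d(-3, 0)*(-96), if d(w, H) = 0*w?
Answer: 0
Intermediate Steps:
d(w, H) = 0
d(-3, 0)*(-96) = 0*(-96) = 0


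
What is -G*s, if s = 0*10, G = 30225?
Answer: 0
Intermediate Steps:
s = 0
-G*s = -30225*0 = -1*0 = 0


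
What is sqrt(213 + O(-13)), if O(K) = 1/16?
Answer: sqrt(3409)/4 ≈ 14.597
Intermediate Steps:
O(K) = 1/16
sqrt(213 + O(-13)) = sqrt(213 + 1/16) = sqrt(3409/16) = sqrt(3409)/4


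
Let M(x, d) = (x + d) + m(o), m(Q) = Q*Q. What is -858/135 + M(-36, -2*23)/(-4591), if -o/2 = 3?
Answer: -1310956/206595 ≈ -6.3455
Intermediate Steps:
o = -6 (o = -2*3 = -6)
m(Q) = Q²
M(x, d) = 36 + d + x (M(x, d) = (x + d) + (-6)² = (d + x) + 36 = 36 + d + x)
-858/135 + M(-36, -2*23)/(-4591) = -858/135 + (36 - 2*23 - 36)/(-4591) = -858*1/135 + (36 - 46 - 36)*(-1/4591) = -286/45 - 46*(-1/4591) = -286/45 + 46/4591 = -1310956/206595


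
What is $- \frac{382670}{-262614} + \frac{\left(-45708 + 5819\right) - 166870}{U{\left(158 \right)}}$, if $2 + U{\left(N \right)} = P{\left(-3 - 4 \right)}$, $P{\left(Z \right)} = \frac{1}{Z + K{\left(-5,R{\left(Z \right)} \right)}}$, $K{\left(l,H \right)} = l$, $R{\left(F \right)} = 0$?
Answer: $\frac{325791631531}{3282675} \approx 99246.0$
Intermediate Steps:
$P{\left(Z \right)} = \frac{1}{-5 + Z}$ ($P{\left(Z \right)} = \frac{1}{Z - 5} = \frac{1}{-5 + Z}$)
$U{\left(N \right)} = - \frac{25}{12}$ ($U{\left(N \right)} = -2 + \frac{1}{-5 - 7} = -2 + \frac{1}{-12} = -2 - \frac{1}{12} = - \frac{25}{12}$)
$- \frac{382670}{-262614} + \frac{\left(-45708 + 5819\right) - 166870}{U{\left(158 \right)}} = - \frac{382670}{-262614} + \frac{\left(-45708 + 5819\right) - 166870}{- \frac{25}{12}} = \left(-382670\right) \left(- \frac{1}{262614}\right) + \left(-39889 - 166870\right) \left(- \frac{12}{25}\right) = \frac{191335}{131307} - - \frac{2481108}{25} = \frac{191335}{131307} + \frac{2481108}{25} = \frac{325791631531}{3282675}$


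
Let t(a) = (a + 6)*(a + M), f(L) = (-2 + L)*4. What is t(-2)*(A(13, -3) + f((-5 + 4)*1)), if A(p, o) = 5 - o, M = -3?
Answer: 80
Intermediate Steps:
f(L) = -8 + 4*L
t(a) = (-3 + a)*(6 + a) (t(a) = (a + 6)*(a - 3) = (6 + a)*(-3 + a) = (-3 + a)*(6 + a))
t(-2)*(A(13, -3) + f((-5 + 4)*1)) = (-18 + (-2)² + 3*(-2))*((5 - 1*(-3)) + (-8 + 4*((-5 + 4)*1))) = (-18 + 4 - 6)*((5 + 3) + (-8 + 4*(-1*1))) = -20*(8 + (-8 + 4*(-1))) = -20*(8 + (-8 - 4)) = -20*(8 - 12) = -20*(-4) = 80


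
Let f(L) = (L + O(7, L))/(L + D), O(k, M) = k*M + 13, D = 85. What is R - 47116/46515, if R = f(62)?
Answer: 797623/325605 ≈ 2.4497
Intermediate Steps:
O(k, M) = 13 + M*k (O(k, M) = M*k + 13 = 13 + M*k)
f(L) = (13 + 8*L)/(85 + L) (f(L) = (L + (13 + L*7))/(L + 85) = (L + (13 + 7*L))/(85 + L) = (13 + 8*L)/(85 + L))
R = 509/147 (R = (13 + 8*62)/(85 + 62) = (13 + 496)/147 = (1/147)*509 = 509/147 ≈ 3.4626)
R - 47116/46515 = 509/147 - 47116/46515 = 797623/325605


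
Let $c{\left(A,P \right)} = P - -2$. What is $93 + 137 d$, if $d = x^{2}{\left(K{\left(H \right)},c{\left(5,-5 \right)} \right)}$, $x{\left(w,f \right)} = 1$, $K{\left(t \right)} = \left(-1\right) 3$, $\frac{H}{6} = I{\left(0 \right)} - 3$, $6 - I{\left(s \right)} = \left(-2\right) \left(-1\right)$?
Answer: $230$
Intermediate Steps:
$I{\left(s \right)} = 4$ ($I{\left(s \right)} = 6 - \left(-2\right) \left(-1\right) = 6 - 2 = 4$)
$c{\left(A,P \right)} = 2 + P$ ($c{\left(A,P \right)} = P + 2 = 2 + P$)
$H = 6$ ($H = 6 \left(4 - 3\right) = 6 \cdot 1 = 6$)
$K{\left(t \right)} = -3$
$d = 1$ ($d = 1^{2} = 1$)
$93 + 137 d = 93 + 137 \cdot 1 = 93 + 137 = 230$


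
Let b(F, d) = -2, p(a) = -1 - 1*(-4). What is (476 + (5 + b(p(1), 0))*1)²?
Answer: 229441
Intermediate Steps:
p(a) = 3 (p(a) = -1 + 4 = 3)
(476 + (5 + b(p(1), 0))*1)² = (476 + (5 - 2)*1)² = (476 + 3*1)² = (476 + 3)² = 479² = 229441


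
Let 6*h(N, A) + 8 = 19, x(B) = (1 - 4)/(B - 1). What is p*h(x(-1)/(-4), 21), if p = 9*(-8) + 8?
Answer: -352/3 ≈ -117.33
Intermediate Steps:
x(B) = -3/(-1 + B)
h(N, A) = 11/6 (h(N, A) = -4/3 + (⅙)*19 = -4/3 + 19/6 = 11/6)
p = -64 (p = -72 + 8 = -64)
p*h(x(-1)/(-4), 21) = -64*11/6 = -352/3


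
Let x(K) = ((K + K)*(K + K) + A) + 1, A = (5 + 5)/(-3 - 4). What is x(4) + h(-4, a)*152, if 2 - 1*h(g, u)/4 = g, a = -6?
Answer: 25981/7 ≈ 3711.6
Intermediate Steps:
A = -10/7 (A = 10/(-7) = 10*(-⅐) = -10/7 ≈ -1.4286)
h(g, u) = 8 - 4*g
x(K) = -3/7 + 4*K² (x(K) = ((K + K)*(K + K) - 10/7) + 1 = ((2*K)*(2*K) - 10/7) + 1 = (4*K² - 10/7) + 1 = (-10/7 + 4*K²) + 1 = -3/7 + 4*K²)
x(4) + h(-4, a)*152 = (-3/7 + 4*4²) + (8 - 4*(-4))*152 = (-3/7 + 4*16) + (8 + 16)*152 = (-3/7 + 64) + 24*152 = 445/7 + 3648 = 25981/7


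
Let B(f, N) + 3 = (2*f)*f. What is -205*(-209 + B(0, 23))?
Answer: 43460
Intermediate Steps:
B(f, N) = -3 + 2*f² (B(f, N) = -3 + (2*f)*f = -3 + 2*f²)
-205*(-209 + B(0, 23)) = -205*(-209 + (-3 + 2*0²)) = -205*(-209 + (-3 + 2*0)) = -205*(-209 + (-3 + 0)) = -205*(-209 - 3) = -205*(-212) = 43460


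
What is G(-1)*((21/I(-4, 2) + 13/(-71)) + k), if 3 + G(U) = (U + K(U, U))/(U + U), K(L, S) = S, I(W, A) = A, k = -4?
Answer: -897/71 ≈ -12.634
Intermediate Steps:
G(U) = -2 (G(U) = -3 + (U + U)/(U + U) = -3 + (2*U)/((2*U)) = -3 + (2*U)*(1/(2*U)) = -3 + 1 = -2)
G(-1)*((21/I(-4, 2) + 13/(-71)) + k) = -2*((21/2 + 13/(-71)) - 4) = -2*((21*(½) + 13*(-1/71)) - 4) = -2*((21/2 - 13/71) - 4) = -2*(1465/142 - 4) = -2*897/142 = -897/71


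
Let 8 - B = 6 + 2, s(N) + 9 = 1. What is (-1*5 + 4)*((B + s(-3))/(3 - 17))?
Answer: -4/7 ≈ -0.57143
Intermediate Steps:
s(N) = -8 (s(N) = -9 + 1 = -8)
B = 0 (B = 8 - (6 + 2) = 8 - 1*8 = 8 - 8 = 0)
(-1*5 + 4)*((B + s(-3))/(3 - 17)) = (-1*5 + 4)*((0 - 8)/(3 - 17)) = (-5 + 4)*(-8/(-14)) = -(-8)*(-1)/14 = -1*4/7 = -4/7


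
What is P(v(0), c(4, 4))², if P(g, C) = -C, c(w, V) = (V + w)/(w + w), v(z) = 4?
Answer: 1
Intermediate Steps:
c(w, V) = (V + w)/(2*w) (c(w, V) = (V + w)/((2*w)) = (V + w)*(1/(2*w)) = (V + w)/(2*w))
P(v(0), c(4, 4))² = (-(4 + 4)/(2*4))² = (-8/(2*4))² = (-1*1)² = (-1)² = 1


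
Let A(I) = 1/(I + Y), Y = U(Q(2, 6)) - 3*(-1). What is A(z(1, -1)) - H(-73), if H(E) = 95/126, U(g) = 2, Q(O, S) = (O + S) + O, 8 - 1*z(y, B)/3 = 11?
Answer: -253/252 ≈ -1.0040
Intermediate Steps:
z(y, B) = -9 (z(y, B) = 24 - 3*11 = 24 - 33 = -9)
Q(O, S) = S + 2*O
H(E) = 95/126 (H(E) = 95*(1/126) = 95/126)
Y = 5 (Y = 2 - 3*(-1) = 2 + 3 = 5)
A(I) = 1/(5 + I) (A(I) = 1/(I + 5) = 1/(5 + I))
A(z(1, -1)) - H(-73) = 1/(5 - 9) - 1*95/126 = 1/(-4) - 95/126 = -¼ - 95/126 = -253/252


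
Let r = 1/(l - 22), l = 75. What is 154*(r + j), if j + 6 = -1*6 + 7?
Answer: -40656/53 ≈ -767.09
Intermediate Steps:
j = -5 (j = -6 + (-1*6 + 7) = -6 + (-6 + 7) = -6 + 1 = -5)
r = 1/53 (r = 1/(75 - 22) = 1/53 ≈ 0.018868)
154*(r + j) = 154*(1/53 - 5) = 154*(-264/53) = -40656/53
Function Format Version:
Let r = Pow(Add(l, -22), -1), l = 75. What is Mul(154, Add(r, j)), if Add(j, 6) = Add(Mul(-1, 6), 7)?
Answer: Rational(-40656, 53) ≈ -767.09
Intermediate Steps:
j = -5 (j = Add(-6, Add(Mul(-1, 6), 7)) = Add(-6, Add(-6, 7)) = Add(-6, 1) = -5)
r = Rational(1, 53) (r = Pow(Add(75, -22), -1) = Pow(53, -1) = Rational(1, 53) ≈ 0.018868)
Mul(154, Add(r, j)) = Mul(154, Add(Rational(1, 53), -5)) = Mul(154, Rational(-264, 53)) = Rational(-40656, 53)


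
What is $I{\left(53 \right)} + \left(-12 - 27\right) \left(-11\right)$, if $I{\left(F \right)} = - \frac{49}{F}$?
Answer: $\frac{22688}{53} \approx 428.08$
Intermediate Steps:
$I{\left(53 \right)} + \left(-12 - 27\right) \left(-11\right) = - \frac{49}{53} + \left(-12 - 27\right) \left(-11\right) = \left(-49\right) \frac{1}{53} - -429 = - \frac{49}{53} + 429 = \frac{22688}{53}$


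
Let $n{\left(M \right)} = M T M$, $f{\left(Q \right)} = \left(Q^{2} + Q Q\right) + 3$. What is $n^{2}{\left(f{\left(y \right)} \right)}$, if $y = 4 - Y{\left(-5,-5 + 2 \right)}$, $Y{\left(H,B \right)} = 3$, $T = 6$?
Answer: $22500$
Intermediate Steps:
$y = 1$ ($y = 4 - 3 = 1$)
$f{\left(Q \right)} = 3 + 2 Q^{2}$ ($f{\left(Q \right)} = \left(Q^{2} + Q^{2}\right) + 3 = 2 Q^{2} + 3 = 3 + 2 Q^{2}$)
$n{\left(M \right)} = 6 M^{2}$ ($n{\left(M \right)} = M 6 M = 6 M M = 6 M^{2}$)
$n^{2}{\left(f{\left(y \right)} \right)} = \left(6 \left(3 + 2 \cdot 1^{2}\right)^{2}\right)^{2} = \left(6 \left(3 + 2 \cdot 1\right)^{2}\right)^{2} = \left(6 \left(3 + 2\right)^{2}\right)^{2} = \left(6 \cdot 5^{2}\right)^{2} = \left(6 \cdot 25\right)^{2} = 150^{2} = 22500$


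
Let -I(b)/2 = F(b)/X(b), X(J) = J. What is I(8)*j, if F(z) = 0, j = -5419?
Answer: 0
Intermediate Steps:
I(b) = 0 (I(b) = -0/b = -2*0 = 0)
I(8)*j = 0*(-5419) = 0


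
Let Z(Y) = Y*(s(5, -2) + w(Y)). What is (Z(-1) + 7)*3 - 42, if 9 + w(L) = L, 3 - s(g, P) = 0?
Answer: 0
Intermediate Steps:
s(g, P) = 3 (s(g, P) = 3 - 1*0 = 3 + 0 = 3)
w(L) = -9 + L
Z(Y) = Y*(-6 + Y) (Z(Y) = Y*(3 + (-9 + Y)) = Y*(-6 + Y))
(Z(-1) + 7)*3 - 42 = (-(-6 - 1) + 7)*3 - 42 = (-1*(-7) + 7)*3 - 42 = (7 + 7)*3 - 42 = 14*3 - 42 = 42 - 42 = 0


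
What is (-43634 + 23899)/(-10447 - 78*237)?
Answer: 19735/28933 ≈ 0.68209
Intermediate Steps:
(-43634 + 23899)/(-10447 - 78*237) = -19735/(-10447 - 18486) = -19735/(-28933) = -19735*(-1/28933) = 19735/28933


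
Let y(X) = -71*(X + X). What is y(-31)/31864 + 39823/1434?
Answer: 318808135/11423244 ≈ 27.909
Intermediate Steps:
y(X) = -142*X
y(-31)/31864 + 39823/1434 = -142*(-31)/31864 + 39823/1434 = 4402*(1/31864) + 39823*(1/1434) = 2201/15932 + 39823/1434 = 318808135/11423244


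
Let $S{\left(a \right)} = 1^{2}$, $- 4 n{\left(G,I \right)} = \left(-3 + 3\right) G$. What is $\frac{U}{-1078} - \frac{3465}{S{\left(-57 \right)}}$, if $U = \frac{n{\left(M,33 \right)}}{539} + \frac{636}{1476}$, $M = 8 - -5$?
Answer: $- \frac{459438263}{132594} \approx -3465.0$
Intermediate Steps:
$M = 13$ ($M = 8 + 5 = 13$)
$n{\left(G,I \right)} = 0$ ($n{\left(G,I \right)} = - \frac{\left(-3 + 3\right) G}{4} = - \frac{0 G}{4} = \left(- \frac{1}{4}\right) 0 = 0$)
$U = \frac{53}{123}$ ($U = \frac{0}{539} + \frac{636}{1476} = 0 \cdot \frac{1}{539} + 636 \cdot \frac{1}{1476} = 0 + \frac{53}{123} = \frac{53}{123} \approx 0.43089$)
$S{\left(a \right)} = 1$
$\frac{U}{-1078} - \frac{3465}{S{\left(-57 \right)}} = \frac{53}{123 \left(-1078\right)} - \frac{3465}{1} = \frac{53}{123} \left(- \frac{1}{1078}\right) - 3465 = - \frac{53}{132594} - 3465 = - \frac{459438263}{132594}$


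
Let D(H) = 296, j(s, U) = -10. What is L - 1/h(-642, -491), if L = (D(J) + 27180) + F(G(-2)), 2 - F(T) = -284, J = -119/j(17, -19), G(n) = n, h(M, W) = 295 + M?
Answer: 9633415/347 ≈ 27762.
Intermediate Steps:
J = 119/10 (J = -119/(-10) = -119*(-⅒) = 119/10 ≈ 11.900)
F(T) = 286 (F(T) = 2 - 1*(-284) = 2 + 284 = 286)
L = 27762 (L = (296 + 27180) + 286 = 27476 + 286 = 27762)
L - 1/h(-642, -491) = 27762 - 1/(295 - 642) = 27762 - 1/(-347) = 27762 - 1*(-1/347) = 27762 + 1/347 = 9633415/347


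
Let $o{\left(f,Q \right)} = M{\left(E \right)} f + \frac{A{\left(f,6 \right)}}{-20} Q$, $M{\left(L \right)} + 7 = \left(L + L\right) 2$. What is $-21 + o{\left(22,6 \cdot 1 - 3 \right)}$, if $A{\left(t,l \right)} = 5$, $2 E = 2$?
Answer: $- \frac{351}{4} \approx -87.75$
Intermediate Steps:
$E = 1$ ($E = \frac{1}{2} \cdot 2 = 1$)
$M{\left(L \right)} = -7 + 4 L$ ($M{\left(L \right)} = -7 + \left(L + L\right) 2 = -7 + 2 L 2 = -7 + 4 L$)
$o{\left(f,Q \right)} = - 3 f - \frac{Q}{4}$ ($o{\left(f,Q \right)} = \left(-7 + 4 \cdot 1\right) f + \frac{5}{-20} Q = \left(-7 + 4\right) f + 5 \left(- \frac{1}{20}\right) Q = - 3 f - \frac{Q}{4}$)
$-21 + o{\left(22,6 \cdot 1 - 3 \right)} = -21 - \left(66 + \frac{6 \cdot 1 - 3}{4}\right) = -21 - \left(66 + \frac{6 - 3}{4}\right) = -21 - \frac{267}{4} = - \frac{351}{4}$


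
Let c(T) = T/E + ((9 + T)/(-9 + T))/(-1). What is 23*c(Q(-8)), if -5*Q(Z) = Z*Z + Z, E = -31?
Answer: 90873/15655 ≈ 5.8047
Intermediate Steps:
Q(Z) = -Z/5 - Z²/5 (Q(Z) = -(Z*Z + Z)/5 = -(Z² + Z)/5 = -(Z + Z²)/5 = -Z/5 - Z²/5)
c(T) = -T/31 - (9 + T)/(-9 + T) (c(T) = T/(-31) + ((9 + T)/(-9 + T))/(-1) = T*(-1/31) + ((9 + T)/(-9 + T))*(-1) = -T/31 - (9 + T)/(-9 + T))
23*c(Q(-8)) = 23*((-279 - (-⅕*(-8)*(1 - 8))² - (-22)*(-8)*(1 - 8)/5)/(31*(-9 - ⅕*(-8)*(1 - 8)))) = 23*((-279 - (-⅕*(-8)*(-7))² - (-22)*(-8)*(-7)/5)/(31*(-9 - ⅕*(-8)*(-7)))) = 23*((-279 - (-56/5)² - 22*(-56/5))/(31*(-9 - 56/5))) = 23*((-279 - 1*3136/25 + 1232/5)/(31*(-101/5))) = 23*((1/31)*(-5/101)*(-279 - 3136/25 + 1232/5)) = 23*((1/31)*(-5/101)*(-3951/25)) = 23*(3951/15655) = 90873/15655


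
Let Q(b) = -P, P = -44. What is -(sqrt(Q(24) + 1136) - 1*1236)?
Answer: 1236 - 2*sqrt(295) ≈ 1201.6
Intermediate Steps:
Q(b) = 44 (Q(b) = -1*(-44) = 44)
-(sqrt(Q(24) + 1136) - 1*1236) = -(sqrt(44 + 1136) - 1*1236) = -(sqrt(1180) - 1236) = -(2*sqrt(295) - 1236) = -(-1236 + 2*sqrt(295)) = 1236 - 2*sqrt(295)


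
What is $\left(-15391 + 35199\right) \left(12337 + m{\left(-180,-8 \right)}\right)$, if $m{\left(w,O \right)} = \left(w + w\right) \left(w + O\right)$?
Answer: $1584976736$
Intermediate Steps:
$m{\left(w,O \right)} = 2 w \left(O + w\right)$
$\left(-15391 + 35199\right) \left(12337 + m{\left(-180,-8 \right)}\right) = \left(-15391 + 35199\right) \left(12337 + 2 \left(-180\right) \left(-8 - 180\right)\right) = 19808 \left(12337 + 2 \left(-180\right) \left(-188\right)\right) = 19808 \left(12337 + 67680\right) = 19808 \cdot 80017 = 1584976736$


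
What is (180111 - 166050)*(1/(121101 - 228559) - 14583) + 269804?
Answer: -22005438272683/107458 ≈ -2.0478e+8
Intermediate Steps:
(180111 - 166050)*(1/(121101 - 228559) - 14583) + 269804 = 14061*(1/(-107458) - 14583) + 269804 = 14061*(-1/107458 - 14583) + 269804 = 14061*(-1567060015/107458) + 269804 = -22034430870915/107458 + 269804 = -22005438272683/107458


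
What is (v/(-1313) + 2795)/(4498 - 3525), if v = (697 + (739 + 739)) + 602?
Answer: 3667058/1277549 ≈ 2.8704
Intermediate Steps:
v = 2777 (v = (697 + 1478) + 602 = 2175 + 602 = 2777)
(v/(-1313) + 2795)/(4498 - 3525) = (2777/(-1313) + 2795)/(4498 - 3525) = (2777*(-1/1313) + 2795)/973 = (-2777/1313 + 2795)*(1/973) = (3667058/1313)*(1/973) = 3667058/1277549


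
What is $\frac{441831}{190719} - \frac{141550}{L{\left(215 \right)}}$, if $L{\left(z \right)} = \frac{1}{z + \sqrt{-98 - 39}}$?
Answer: $- \frac{1934732854973}{63573} - 141550 i \sqrt{137} \approx -3.0433 \cdot 10^{7} - 1.6568 \cdot 10^{6} i$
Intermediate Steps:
$L{\left(z \right)} = \frac{1}{z + i \sqrt{137}}$ ($L{\left(z \right)} = \frac{1}{z + \sqrt{-137}} = \frac{1}{z + i \sqrt{137}}$)
$\frac{441831}{190719} - \frac{141550}{L{\left(215 \right)}} = \frac{441831}{190719} - \frac{141550}{\frac{1}{215 + i \sqrt{137}}} = 441831 \cdot \frac{1}{190719} - 141550 \left(215 + i \sqrt{137}\right) = \frac{147277}{63573} - \left(30433250 + 141550 i \sqrt{137}\right) = - \frac{1934732854973}{63573} - 141550 i \sqrt{137}$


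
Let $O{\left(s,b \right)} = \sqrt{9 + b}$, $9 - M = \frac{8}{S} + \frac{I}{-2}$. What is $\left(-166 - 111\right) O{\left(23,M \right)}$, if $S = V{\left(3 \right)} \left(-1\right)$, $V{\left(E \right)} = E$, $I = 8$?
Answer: $- \frac{277 \sqrt{222}}{3} \approx -1375.7$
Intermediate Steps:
$S = -3$ ($S = 3 \left(-1\right) = -3$)
$M = \frac{47}{3}$ ($M = 9 - \left(\frac{8}{-3} + \frac{8}{-2}\right) = 9 - \left(8 \left(- \frac{1}{3}\right) + 8 \left(- \frac{1}{2}\right)\right) = 9 - \left(- \frac{8}{3} - 4\right) = 9 - - \frac{20}{3} = 9 + \frac{20}{3} = \frac{47}{3} \approx 15.667$)
$\left(-166 - 111\right) O{\left(23,M \right)} = \left(-166 - 111\right) \sqrt{9 + \frac{47}{3}} = - 277 \sqrt{\frac{74}{3}} = - 277 \frac{\sqrt{222}}{3} = - \frac{277 \sqrt{222}}{3}$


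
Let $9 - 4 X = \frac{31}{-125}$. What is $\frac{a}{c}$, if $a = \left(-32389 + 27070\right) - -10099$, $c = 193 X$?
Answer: $\frac{597500}{55777} \approx 10.712$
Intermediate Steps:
$X = \frac{289}{125}$ ($X = \frac{9}{4} - \frac{31 \frac{1}{-125}}{4} = \frac{9}{4} - \frac{31 \left(- \frac{1}{125}\right)}{4} = \frac{9}{4} - - \frac{31}{500} = \frac{9}{4} + \frac{31}{500} = \frac{289}{125} \approx 2.312$)
$c = \frac{55777}{125}$ ($c = 193 \cdot \frac{289}{125} = \frac{55777}{125} \approx 446.22$)
$a = 4780$ ($a = -5319 + \left(7780 + 2319\right) = -5319 + 10099 = 4780$)
$\frac{a}{c} = \frac{4780}{\frac{55777}{125}} = 4780 \cdot \frac{125}{55777} = \frac{597500}{55777}$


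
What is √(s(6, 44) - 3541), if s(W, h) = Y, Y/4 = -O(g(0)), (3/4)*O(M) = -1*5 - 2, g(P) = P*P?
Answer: I*√31533/3 ≈ 59.192*I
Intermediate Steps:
g(P) = P²
O(M) = -28/3 (O(M) = 4*(-1*5 - 2)/3 = 4*(-5 - 2)/3 = (4/3)*(-7) = -28/3)
Y = 112/3 (Y = 4*(-1*(-28/3)) = 4*(28/3) = 112/3 ≈ 37.333)
s(W, h) = 112/3
√(s(6, 44) - 3541) = √(112/3 - 3541) = √(-10511/3) = I*√31533/3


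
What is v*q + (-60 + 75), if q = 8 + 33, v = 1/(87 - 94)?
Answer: 64/7 ≈ 9.1429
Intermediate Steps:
v = -1/7 (v = 1/(-7) = -1/7 ≈ -0.14286)
q = 41
v*q + (-60 + 75) = -1/7*41 + (-60 + 75) = -41/7 + 15 = 64/7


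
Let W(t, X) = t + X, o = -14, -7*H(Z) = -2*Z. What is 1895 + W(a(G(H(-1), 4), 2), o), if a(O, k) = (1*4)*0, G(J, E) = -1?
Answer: 1881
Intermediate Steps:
H(Z) = 2*Z/7 (H(Z) = -(-2)*Z/7 = 2*Z/7)
a(O, k) = 0 (a(O, k) = 4*0 = 0)
W(t, X) = X + t
1895 + W(a(G(H(-1), 4), 2), o) = 1895 + (-14 + 0) = 1895 - 14 = 1881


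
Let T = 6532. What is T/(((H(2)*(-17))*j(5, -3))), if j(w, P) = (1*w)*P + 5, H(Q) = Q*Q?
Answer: 1633/170 ≈ 9.6059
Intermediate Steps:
H(Q) = Q²
j(w, P) = 5 + P*w (j(w, P) = w*P + 5 = P*w + 5 = 5 + P*w)
T/(((H(2)*(-17))*j(5, -3))) = 6532/(((2²*(-17))*(5 - 3*5))) = 6532/(((4*(-17))*(5 - 15))) = 6532/((-68*(-10))) = 6532/680 = 6532*(1/680) = 1633/170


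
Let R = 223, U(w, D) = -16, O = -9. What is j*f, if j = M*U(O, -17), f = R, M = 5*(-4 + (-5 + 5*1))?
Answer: 71360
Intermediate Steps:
M = -20 (M = 5*(-4 + (-5 + 5)) = 5*(-4 + 0) = 5*(-4) = -20)
f = 223
j = 320 (j = -20*(-16) = 320)
j*f = 320*223 = 71360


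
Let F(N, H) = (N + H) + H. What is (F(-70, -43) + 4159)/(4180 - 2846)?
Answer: 4003/1334 ≈ 3.0007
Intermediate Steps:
F(N, H) = N + 2*H (F(N, H) = (H + N) + H = N + 2*H)
(F(-70, -43) + 4159)/(4180 - 2846) = ((-70 + 2*(-43)) + 4159)/(4180 - 2846) = ((-70 - 86) + 4159)/1334 = (-156 + 4159)*(1/1334) = 4003*(1/1334) = 4003/1334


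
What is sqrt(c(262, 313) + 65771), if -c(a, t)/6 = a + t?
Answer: sqrt(62321) ≈ 249.64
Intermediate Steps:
c(a, t) = -6*a - 6*t (c(a, t) = -6*(a + t) = -6*a - 6*t)
sqrt(c(262, 313) + 65771) = sqrt((-6*262 - 6*313) + 65771) = sqrt((-1572 - 1878) + 65771) = sqrt(-3450 + 65771) = sqrt(62321)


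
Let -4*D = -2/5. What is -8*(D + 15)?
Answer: -604/5 ≈ -120.80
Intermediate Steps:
D = ⅒ (D = -(-1)/(2*5) = -¼*(-⅖) = ⅒ ≈ 0.10000)
-8*(D + 15) = -8*(⅒ + 15) = -8*151/10 = -604/5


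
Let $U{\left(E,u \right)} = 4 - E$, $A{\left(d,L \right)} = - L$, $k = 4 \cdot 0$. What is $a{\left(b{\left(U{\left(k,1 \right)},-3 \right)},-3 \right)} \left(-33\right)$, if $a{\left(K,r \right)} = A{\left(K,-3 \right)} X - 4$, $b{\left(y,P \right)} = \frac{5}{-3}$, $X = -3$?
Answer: $429$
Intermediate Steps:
$k = 0$
$b{\left(y,P \right)} = - \frac{5}{3}$ ($b{\left(y,P \right)} = 5 \left(- \frac{1}{3}\right) = - \frac{5}{3}$)
$a{\left(K,r \right)} = -13$ ($a{\left(K,r \right)} = \left(-1\right) \left(-3\right) \left(-3\right) - 4 = 3 \left(-3\right) - 4 = -9 - 4 = -13$)
$a{\left(b{\left(U{\left(k,1 \right)},-3 \right)},-3 \right)} \left(-33\right) = \left(-13\right) \left(-33\right) = 429$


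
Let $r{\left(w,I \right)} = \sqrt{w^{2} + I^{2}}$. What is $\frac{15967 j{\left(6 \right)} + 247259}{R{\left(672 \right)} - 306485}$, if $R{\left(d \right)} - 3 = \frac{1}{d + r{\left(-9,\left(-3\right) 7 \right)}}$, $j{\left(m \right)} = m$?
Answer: $- \frac{47425570227091932}{42368801885624281} + \frac{1029183 \sqrt{58}}{42368801885624281} \approx -1.1194$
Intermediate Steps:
$r{\left(w,I \right)} = \sqrt{I^{2} + w^{2}}$
$R{\left(d \right)} = 3 + \frac{1}{d + 3 \sqrt{58}}$ ($R{\left(d \right)} = 3 + \frac{1}{d + \sqrt{\left(\left(-3\right) 7\right)^{2} + \left(-9\right)^{2}}} = 3 + \frac{1}{d + \sqrt{\left(-21\right)^{2} + 81}} = 3 + \frac{1}{d + \sqrt{441 + 81}} = 3 + \frac{1}{d + \sqrt{522}} = 3 + \frac{1}{d + 3 \sqrt{58}}$)
$\frac{15967 j{\left(6 \right)} + 247259}{R{\left(672 \right)} - 306485} = \frac{15967 \cdot 6 + 247259}{\frac{1 + 3 \cdot 672 + 9 \sqrt{58}}{672 + 3 \sqrt{58}} - 306485} = \frac{95802 + 247259}{\frac{1 + 2016 + 9 \sqrt{58}}{672 + 3 \sqrt{58}} - 306485} = \frac{343061}{\frac{2017 + 9 \sqrt{58}}{672 + 3 \sqrt{58}} - 306485} = \frac{343061}{-306485 + \frac{2017 + 9 \sqrt{58}}{672 + 3 \sqrt{58}}}$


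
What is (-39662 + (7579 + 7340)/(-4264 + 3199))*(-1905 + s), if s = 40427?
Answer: -542581715126/355 ≈ -1.5284e+9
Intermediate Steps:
(-39662 + (7579 + 7340)/(-4264 + 3199))*(-1905 + s) = (-39662 + (7579 + 7340)/(-4264 + 3199))*(-1905 + 40427) = (-39662 + 14919/(-1065))*38522 = (-39662 + 14919*(-1/1065))*38522 = (-39662 - 4973/355)*38522 = -14084983/355*38522 = -542581715126/355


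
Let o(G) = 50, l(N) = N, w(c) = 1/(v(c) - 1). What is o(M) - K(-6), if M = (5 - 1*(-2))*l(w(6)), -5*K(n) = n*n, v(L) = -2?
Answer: 286/5 ≈ 57.200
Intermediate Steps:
w(c) = -⅓ (w(c) = 1/(-2 - 1) = 1/(-3) = -⅓)
K(n) = -n²/5 (K(n) = -n*n/5 = -n²/5)
M = -7/3 (M = (5 - 1*(-2))*(-⅓) = (5 + 2)*(-⅓) = 7*(-⅓) = -7/3 ≈ -2.3333)
o(M) - K(-6) = 50 - (-1)*(-6)²/5 = 50 - (-1)*36/5 = 50 - 1*(-36/5) = 50 + 36/5 = 286/5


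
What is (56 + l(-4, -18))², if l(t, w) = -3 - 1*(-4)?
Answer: 3249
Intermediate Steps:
l(t, w) = 1 (l(t, w) = -3 + 4 = 1)
(56 + l(-4, -18))² = (56 + 1)² = 57² = 3249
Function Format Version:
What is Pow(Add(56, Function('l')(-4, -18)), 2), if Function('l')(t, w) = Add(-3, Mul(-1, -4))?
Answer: 3249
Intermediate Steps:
Function('l')(t, w) = 1 (Function('l')(t, w) = Add(-3, 4) = 1)
Pow(Add(56, Function('l')(-4, -18)), 2) = Pow(Add(56, 1), 2) = Pow(57, 2) = 3249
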